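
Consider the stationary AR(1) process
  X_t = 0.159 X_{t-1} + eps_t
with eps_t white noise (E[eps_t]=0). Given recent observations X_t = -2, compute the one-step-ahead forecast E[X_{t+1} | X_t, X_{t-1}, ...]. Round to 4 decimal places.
E[X_{t+1} \mid \mathcal F_t] = -0.3180

For an AR(p) model X_t = c + sum_i phi_i X_{t-i} + eps_t, the
one-step-ahead conditional mean is
  E[X_{t+1} | X_t, ...] = c + sum_i phi_i X_{t+1-i}.
Substitute known values:
  E[X_{t+1} | ...] = (0.159) * (-2)
                   = -0.3180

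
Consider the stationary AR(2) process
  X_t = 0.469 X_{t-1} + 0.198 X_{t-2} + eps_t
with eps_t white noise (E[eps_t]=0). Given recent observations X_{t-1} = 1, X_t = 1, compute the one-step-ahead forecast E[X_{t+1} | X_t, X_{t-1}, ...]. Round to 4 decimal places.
E[X_{t+1} \mid \mathcal F_t] = 0.6670

For an AR(p) model X_t = c + sum_i phi_i X_{t-i} + eps_t, the
one-step-ahead conditional mean is
  E[X_{t+1} | X_t, ...] = c + sum_i phi_i X_{t+1-i}.
Substitute known values:
  E[X_{t+1} | ...] = (0.469) * (1) + (0.198) * (1)
                   = 0.6670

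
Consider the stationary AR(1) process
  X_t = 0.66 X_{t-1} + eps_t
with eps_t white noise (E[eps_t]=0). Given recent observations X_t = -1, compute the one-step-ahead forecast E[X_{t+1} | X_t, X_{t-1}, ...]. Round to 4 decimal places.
E[X_{t+1} \mid \mathcal F_t] = -0.6600

For an AR(p) model X_t = c + sum_i phi_i X_{t-i} + eps_t, the
one-step-ahead conditional mean is
  E[X_{t+1} | X_t, ...] = c + sum_i phi_i X_{t+1-i}.
Substitute known values:
  E[X_{t+1} | ...] = (0.66) * (-1)
                   = -0.6600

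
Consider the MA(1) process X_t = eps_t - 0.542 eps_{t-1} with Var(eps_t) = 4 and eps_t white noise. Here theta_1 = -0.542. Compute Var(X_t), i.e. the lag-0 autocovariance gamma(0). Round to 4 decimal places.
\gamma(0) = 5.1751

For an MA(q) process X_t = eps_t + sum_i theta_i eps_{t-i} with
Var(eps_t) = sigma^2, the variance is
  gamma(0) = sigma^2 * (1 + sum_i theta_i^2).
  sum_i theta_i^2 = (-0.542)^2 = 0.293764.
  gamma(0) = 4 * (1 + 0.293764) = 4 * 1.293764 = 5.175056, which rounds to 5.1751.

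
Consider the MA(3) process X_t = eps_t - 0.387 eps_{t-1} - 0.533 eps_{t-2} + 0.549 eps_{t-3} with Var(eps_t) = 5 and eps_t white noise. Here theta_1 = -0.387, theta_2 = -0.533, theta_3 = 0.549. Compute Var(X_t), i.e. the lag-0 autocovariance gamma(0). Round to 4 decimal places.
\gamma(0) = 8.6763

For an MA(q) process X_t = eps_t + sum_i theta_i eps_{t-i} with
Var(eps_t) = sigma^2, the variance is
  gamma(0) = sigma^2 * (1 + sum_i theta_i^2).
  sum_i theta_i^2 = (-0.387)^2 + (-0.533)^2 + (0.549)^2 = 0.149769 + 0.284089 + 0.301401 = 0.735259.
  gamma(0) = 5 * (1 + 0.735259) = 5 * 1.735259 = 8.676295, which rounds to 8.6763.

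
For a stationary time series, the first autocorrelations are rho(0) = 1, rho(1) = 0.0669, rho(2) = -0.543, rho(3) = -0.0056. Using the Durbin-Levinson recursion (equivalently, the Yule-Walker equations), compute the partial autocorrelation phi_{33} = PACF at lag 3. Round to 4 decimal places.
\phi_{33} = 0.1260

The PACF at lag k is phi_{kk}, the last component of the solution
to the Yule-Walker system G_k phi = r_k where
  (G_k)_{ij} = rho(|i - j|), (r_k)_i = rho(i), i,j = 1..k.
Equivalently, Durbin-Levinson gives phi_{kk} iteratively:
  phi_{11} = rho(1)
  phi_{kk} = [rho(k) - sum_{j=1..k-1} phi_{k-1,j} rho(k-j)]
            / [1 - sum_{j=1..k-1} phi_{k-1,j} rho(j)],
  phi_{k,j} = phi_{k-1,j} - phi_{kk} phi_{k-1,k-j},  j = 1..k-1.
Step k = 1:
  phi_11 = rho(1) = 0.0669.
Step k = 2:
  phi_22 = [rho(2) - phi_11 rho(1)] / [1 - phi_11 rho(1)] = [-0.543 - (0.0669)(0.0669)] / [1 - (0.0669)(0.0669)]
         = -0.54747561 / 0.99552439 = -0.549937.
  Update: phi_21 = phi_11 - phi_22 phi_11 = 0.0669 - (-0.549937)(0.0669) = 0.103691.
Step k = 3:
  phi_33 = [rho(3) - phi_21 rho(2) - phi_22 rho(1)] / [1 - phi_21 rho(1) - phi_22 rho(2)]
    numerator   = -0.0056 - (0.103691)(-0.543) - (-0.549937)(0.0669) = 0.08749487
    denominator = 1 - (0.103691)(0.0669) - (-0.549937)(-0.543) = 0.69444734
  phi_33 = 0.08749487 / 0.69444734 = 0.126.
Therefore phi_{33} = 0.1260.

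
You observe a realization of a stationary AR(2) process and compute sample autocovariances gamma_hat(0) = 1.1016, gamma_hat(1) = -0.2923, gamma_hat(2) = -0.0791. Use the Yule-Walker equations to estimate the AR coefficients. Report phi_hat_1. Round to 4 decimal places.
\hat\phi_{1} = -0.3059

The Yule-Walker equations for an AR(p) process read, in matrix form,
  Gamma_p phi = r_p,   with   (Gamma_p)_{ij} = gamma(|i - j|),
                       (r_p)_i = gamma(i),   i,j = 1..p.
Substitute the sample gammas (Toeplitz matrix and right-hand side of size 2):
  Gamma_p = [[1.1016, -0.2923], [-0.2923, 1.1016]]
  r_p     = [-0.2923, -0.0791]
Written out:
  1.1016 phi_1 - 0.2923 phi_2 = -0.2923
  -0.2923 phi_1 + 1.1016 phi_2 = -0.0791
Solve by Cramer's rule:
  det = gamma(0)^2 - gamma(1)^2 = (1.1016)^2 - (-0.2923)^2 = 1.21352256 - 0.08543929 = 1.12808327
  phi_hat_1 = [gamma(1) gamma(0) - gamma(1) gamma(2)] / det = [(-0.2923)(1.1016) - (-0.2923)(-0.0791)] / 1.12808327 = -0.34511861 / 1.12808327 = -0.3059
  phi_hat_2 = [gamma(0) gamma(2) - gamma(1)^2] / det = [(1.1016)(-0.0791) - (-0.2923)^2] / 1.12808327 = -0.17257585 / 1.12808327 = -0.153
So phi_hat = [-0.3059, -0.1530].
Therefore phi_hat_1 = -0.3059.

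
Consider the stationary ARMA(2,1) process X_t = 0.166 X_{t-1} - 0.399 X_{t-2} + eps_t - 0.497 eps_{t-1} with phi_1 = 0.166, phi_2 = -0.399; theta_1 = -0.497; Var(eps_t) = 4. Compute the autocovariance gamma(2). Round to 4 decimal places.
\gamma(2) = -2.3024

Multiply the model equation by X_{t-k} and take expectations. With theta_0 = psi_0 = 1 and psi_j the MA(infinity) weights, this gives
  gamma(k) - sum_i phi_i gamma(k-i) = c_k,
  c_k = sigma^2 * sum_{j=k..q} theta_j psi_{j-k}   (c_k = 0 for k > q),
using gamma(-m) = gamma(m).
psi-weights needed (psi_j = theta_j + sum_i phi_i psi_{j-i}):
  psi_1 = theta_1 + phi_1 = -0.497 + (0.166) = -0.331
Right-hand sides:
  c_0 = sigma^2 (1 + theta_1 psi_1) = 4 * (1 + (-0.497)(-0.331)) = 4 * 1.164507 = 4.658028
  c_1 = sigma^2 theta_1 = 4 * (-0.497) = -1.988
  c_2 = 0
Equations for k = 0, 1, 2 (AR order 2, c_2 = 0):
  (E0) gamma(0) = phi_1 gamma(1) + phi_2 gamma(2) + c_0
  (E1) gamma(1) = phi_1 gamma(0) + phi_2 gamma(1) + c_1
  (E2) gamma(2) = phi_1 gamma(1) + phi_2 gamma(0)
From (E1): gamma(1) = A gamma(0) + B with
  A = phi_1 / (1 - phi_2) = 0.166 / 1.399 = 0.118656,   B = c_1 / (1 - phi_2) = -1.988 / 1.399 = -1.421015.
Insert (E2) into (E0): gamma(0) (1 - phi_2^2) = phi_1 (1 + phi_2) gamma(1) + c_0.
  phi_1 (1 + phi_2) = (0.166)(0.601) = 0.099766,   1 - phi_2^2 = 0.840799.
Replace gamma(1) by A gamma(0) + B and collect gamma(0):
  gamma(0) [0.840799 - (0.099766)(0.118656)] = (0.099766)(-1.421015) + 4.658028
  gamma(0) * 0.828961 = 4.516259
  gamma(0) = 4.516259 / 0.828961 = 5.448095.
  gamma(1) = A gamma(0) + B = (0.118656)(5.448095) + (-1.421015) = -0.774565.
  gamma(2) = phi_1 gamma(1) + phi_2 gamma(0) = (0.166)(-0.774565) + (-0.399)(5.448095) = -2.302368.
Therefore gamma(2) = -2.3024 (to 4 decimal places).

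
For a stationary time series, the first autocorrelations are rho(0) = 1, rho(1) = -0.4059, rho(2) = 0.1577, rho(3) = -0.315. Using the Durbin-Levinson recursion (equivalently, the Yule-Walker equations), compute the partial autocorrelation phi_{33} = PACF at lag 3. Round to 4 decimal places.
\phi_{33} = -0.3040

The PACF at lag k is phi_{kk}, the last component of the solution
to the Yule-Walker system G_k phi = r_k where
  (G_k)_{ij} = rho(|i - j|), (r_k)_i = rho(i), i,j = 1..k.
Equivalently, Durbin-Levinson gives phi_{kk} iteratively:
  phi_{11} = rho(1)
  phi_{kk} = [rho(k) - sum_{j=1..k-1} phi_{k-1,j} rho(k-j)]
            / [1 - sum_{j=1..k-1} phi_{k-1,j} rho(j)],
  phi_{k,j} = phi_{k-1,j} - phi_{kk} phi_{k-1,k-j},  j = 1..k-1.
Step k = 1:
  phi_11 = rho(1) = -0.4059.
Step k = 2:
  phi_22 = [rho(2) - phi_11 rho(1)] / [1 - phi_11 rho(1)] = [0.1577 - (-0.4059)(-0.4059)] / [1 - (-0.4059)(-0.4059)]
         = -0.00705481 / 0.83524519 = -0.008446.
  Update: phi_21 = phi_11 - phi_22 phi_11 = -0.4059 - (-0.008446)(-0.4059) = -0.409328.
Step k = 3:
  phi_33 = [rho(3) - phi_21 rho(2) - phi_22 rho(1)] / [1 - phi_21 rho(1) - phi_22 rho(2)]
    numerator   = -0.315 - (-0.409328)(0.1577) - (-0.008446)(-0.4059) = -0.2538773
    denominator = 1 - (-0.409328)(-0.4059) - (-0.008446)(0.1577) = 0.8351856
  phi_33 = -0.2538773 / 0.8351856 = -0.304.
Therefore phi_{33} = -0.3040.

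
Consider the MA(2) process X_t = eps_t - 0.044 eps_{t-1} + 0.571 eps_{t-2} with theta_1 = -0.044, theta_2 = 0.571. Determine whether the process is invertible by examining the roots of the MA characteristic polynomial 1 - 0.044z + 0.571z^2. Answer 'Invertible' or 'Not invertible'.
\text{Invertible}

The MA(q) characteristic polynomial is P(z) = 1 - 0.044z + 0.571z^2.
Invertibility requires all roots to lie outside the unit circle, i.e. |z| > 1 for every root.
Set 1 + (-0.044) z + (0.571) z^2 = 0, i.e. a z^2 + b z + c = 0 with a = 0.571, b = -0.044, c = 1.
Discriminant D = b^2 - 4ac = (-0.044)^2 - 4*(0.571)*1 = 0.001936 - (2.284) = -2.282064.
D < 0, so the roots are the complex-conjugate pair z = (-b +/- i sqrt(-D)) / (2a) = 0.0385 +/- 1.3228i.
For a conjugate pair |z|^2 = z * conj(z) = (product of roots) = c/a = 1/(0.571) = 1.751313, so |z| = sqrt(1.751313) = 1.3234 for both roots.
Moduli of all roots: 1.3234, 1.3234.
All moduli strictly greater than 1? Yes.
Verdict: Invertible.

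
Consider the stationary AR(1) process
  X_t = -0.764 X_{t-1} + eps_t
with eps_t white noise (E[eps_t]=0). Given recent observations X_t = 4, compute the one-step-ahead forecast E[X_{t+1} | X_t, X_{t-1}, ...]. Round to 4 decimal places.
E[X_{t+1} \mid \mathcal F_t] = -3.0560

For an AR(p) model X_t = c + sum_i phi_i X_{t-i} + eps_t, the
one-step-ahead conditional mean is
  E[X_{t+1} | X_t, ...] = c + sum_i phi_i X_{t+1-i}.
Substitute known values:
  E[X_{t+1} | ...] = (-0.764) * (4)
                   = -3.0560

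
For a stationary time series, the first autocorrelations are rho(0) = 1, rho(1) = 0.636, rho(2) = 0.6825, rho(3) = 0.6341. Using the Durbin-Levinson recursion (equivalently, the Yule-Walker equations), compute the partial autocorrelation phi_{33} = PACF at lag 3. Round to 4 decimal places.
\phi_{33} = 0.2271

The PACF at lag k is phi_{kk}, the last component of the solution
to the Yule-Walker system G_k phi = r_k where
  (G_k)_{ij} = rho(|i - j|), (r_k)_i = rho(i), i,j = 1..k.
Equivalently, Durbin-Levinson gives phi_{kk} iteratively:
  phi_{11} = rho(1)
  phi_{kk} = [rho(k) - sum_{j=1..k-1} phi_{k-1,j} rho(k-j)]
            / [1 - sum_{j=1..k-1} phi_{k-1,j} rho(j)],
  phi_{k,j} = phi_{k-1,j} - phi_{kk} phi_{k-1,k-j},  j = 1..k-1.
Step k = 1:
  phi_11 = rho(1) = 0.636.
Step k = 2:
  phi_22 = [rho(2) - phi_11 rho(1)] / [1 - phi_11 rho(1)] = [0.6825 - (0.636)(0.636)] / [1 - (0.636)(0.636)]
         = 0.278004 / 0.595504 = 0.466838.
  Update: phi_21 = phi_11 - phi_22 phi_11 = 0.636 - (0.466838)(0.636) = 0.339091.
Step k = 3:
  phi_33 = [rho(3) - phi_21 rho(2) - phi_22 rho(1)] / [1 - phi_21 rho(1) - phi_22 rho(2)]
    numerator   = 0.6341 - (0.339091)(0.6825) - (0.466838)(0.636) = 0.10576137
    denominator = 1 - (0.339091)(0.636) - (0.466838)(0.6825) = 0.46572112
  phi_33 = 0.10576137 / 0.46572112 = 0.2271.
Therefore phi_{33} = 0.2271.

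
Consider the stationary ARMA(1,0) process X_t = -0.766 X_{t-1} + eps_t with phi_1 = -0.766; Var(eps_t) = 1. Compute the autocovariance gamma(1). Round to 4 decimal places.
\gamma(1) = -1.8536

Multiply the model equation by X_{t-k} and take expectations. With theta_0 = psi_0 = 1 and psi_j the MA(infinity) weights, this gives
  gamma(k) - sum_i phi_i gamma(k-i) = c_k,
  c_k = sigma^2 * sum_{j=k..q} theta_j psi_{j-k}   (c_k = 0 for k > q),
using gamma(-m) = gamma(m).
Pure AR (q = 0): c_0 = sigma^2 = 1, c_k = 0 for k >= 1.
Equations for k = 0 and k = 1 (AR order 1):
  gamma(0) = phi_1 gamma(1) + c_0
  gamma(1) = phi_1 gamma(0) + c_1
Substituting the second into the first: gamma(0) (1 - phi_1^2) = c_0 + phi_1 c_1, so
  gamma(0) = c_0 / (1 - phi_1^2) = 1 / (1 - (-0.766)^2) = 1 / 0.413244 = 2.419878.
  gamma(1) = phi_1 gamma(0) = (-0.766)(2.419878) = -1.853626.
Therefore gamma(1) = -1.8536 (to 4 decimal places).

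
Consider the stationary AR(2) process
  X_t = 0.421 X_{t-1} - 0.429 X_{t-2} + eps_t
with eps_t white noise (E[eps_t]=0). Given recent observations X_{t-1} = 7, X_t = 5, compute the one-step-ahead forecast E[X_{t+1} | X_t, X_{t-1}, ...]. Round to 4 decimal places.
E[X_{t+1} \mid \mathcal F_t] = -0.8980

For an AR(p) model X_t = c + sum_i phi_i X_{t-i} + eps_t, the
one-step-ahead conditional mean is
  E[X_{t+1} | X_t, ...] = c + sum_i phi_i X_{t+1-i}.
Substitute known values:
  E[X_{t+1} | ...] = (0.421) * (5) + (-0.429) * (7)
                   = -0.8980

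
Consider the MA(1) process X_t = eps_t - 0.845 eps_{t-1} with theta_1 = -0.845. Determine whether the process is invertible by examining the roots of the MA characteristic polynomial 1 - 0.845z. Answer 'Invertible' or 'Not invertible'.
\text{Invertible}

The MA(q) characteristic polynomial is P(z) = 1 - 0.845z.
Invertibility requires all roots to lie outside the unit circle, i.e. |z| > 1 for every root.
This is linear in z: 1 + (-0.845) z = 0  =>  z = -1/(-0.845) = 1.183432,  |z| = 1.183432.
Moduli of all roots: 1.1834.
All moduli strictly greater than 1? Yes.
Verdict: Invertible.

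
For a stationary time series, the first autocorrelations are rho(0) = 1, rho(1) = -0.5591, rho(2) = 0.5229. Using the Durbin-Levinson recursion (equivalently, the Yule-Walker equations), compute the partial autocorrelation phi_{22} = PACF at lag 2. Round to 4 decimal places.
\phi_{22} = 0.3059

The PACF at lag k is phi_{kk}, the last component of the solution
to the Yule-Walker system G_k phi = r_k where
  (G_k)_{ij} = rho(|i - j|), (r_k)_i = rho(i), i,j = 1..k.
Equivalently, Durbin-Levinson gives phi_{kk} iteratively:
  phi_{11} = rho(1)
  phi_{kk} = [rho(k) - sum_{j=1..k-1} phi_{k-1,j} rho(k-j)]
            / [1 - sum_{j=1..k-1} phi_{k-1,j} rho(j)],
  phi_{k,j} = phi_{k-1,j} - phi_{kk} phi_{k-1,k-j},  j = 1..k-1.
Step k = 1:
  phi_11 = rho(1) = -0.5591.
Step k = 2:
  phi_22 = [rho(2) - phi_11 rho(1)] / [1 - phi_11 rho(1)] = [0.5229 - (-0.5591)(-0.5591)] / [1 - (-0.5591)(-0.5591)]
         = 0.21030719 / 0.68740719 = 0.3059.
Therefore phi_{22} = 0.3059.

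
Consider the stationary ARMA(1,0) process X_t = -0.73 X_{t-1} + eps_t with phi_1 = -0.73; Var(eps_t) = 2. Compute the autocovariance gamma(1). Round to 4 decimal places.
\gamma(1) = -3.1257

Multiply the model equation by X_{t-k} and take expectations. With theta_0 = psi_0 = 1 and psi_j the MA(infinity) weights, this gives
  gamma(k) - sum_i phi_i gamma(k-i) = c_k,
  c_k = sigma^2 * sum_{j=k..q} theta_j psi_{j-k}   (c_k = 0 for k > q),
using gamma(-m) = gamma(m).
Pure AR (q = 0): c_0 = sigma^2 = 2, c_k = 0 for k >= 1.
Equations for k = 0 and k = 1 (AR order 1):
  gamma(0) = phi_1 gamma(1) + c_0
  gamma(1) = phi_1 gamma(0) + c_1
Substituting the second into the first: gamma(0) (1 - phi_1^2) = c_0 + phi_1 c_1, so
  gamma(0) = c_0 / (1 - phi_1^2) = 2 / (1 - (-0.73)^2) = 2 / 0.4671 = 4.281738.
  gamma(1) = phi_1 gamma(0) = (-0.73)(4.281738) = -3.125669.
Therefore gamma(1) = -3.1257 (to 4 decimal places).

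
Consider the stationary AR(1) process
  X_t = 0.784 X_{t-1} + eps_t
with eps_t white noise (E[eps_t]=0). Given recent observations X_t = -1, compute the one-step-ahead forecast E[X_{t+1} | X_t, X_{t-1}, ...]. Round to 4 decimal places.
E[X_{t+1} \mid \mathcal F_t] = -0.7840

For an AR(p) model X_t = c + sum_i phi_i X_{t-i} + eps_t, the
one-step-ahead conditional mean is
  E[X_{t+1} | X_t, ...] = c + sum_i phi_i X_{t+1-i}.
Substitute known values:
  E[X_{t+1} | ...] = (0.784) * (-1)
                   = -0.7840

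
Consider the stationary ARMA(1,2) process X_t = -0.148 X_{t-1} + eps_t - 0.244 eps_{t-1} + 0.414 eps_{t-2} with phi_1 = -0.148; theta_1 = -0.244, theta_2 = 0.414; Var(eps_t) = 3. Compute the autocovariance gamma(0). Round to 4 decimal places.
\gamma(0) = 4.1444

Multiply the model equation by X_{t-k} and take expectations. With theta_0 = psi_0 = 1 and psi_j the MA(infinity) weights, this gives
  gamma(k) - sum_i phi_i gamma(k-i) = c_k,
  c_k = sigma^2 * sum_{j=k..q} theta_j psi_{j-k}   (c_k = 0 for k > q),
using gamma(-m) = gamma(m).
psi-weights needed (psi_j = theta_j + sum_i phi_i psi_{j-i}):
  psi_1 = theta_1 + phi_1 = -0.244 + (-0.148) = -0.392
  psi_2 = theta_2 + phi_1 psi_1 = 0.414 + (-0.148)(-0.392) = 0.472016
Right-hand sides:
  c_0 = sigma^2 (1 + theta_1 psi_1 + theta_2 psi_2) = 3 * (1 + (-0.244)(-0.392) + (0.414)(0.472016)) = 3 * 1.291063 = 3.873188
  c_1 = sigma^2 (theta_1 + theta_2 psi_1) = 3 * (-0.244 + (0.414)(-0.392)) = -1.218864
  c_2 = sigma^2 theta_2 = 3 * (0.414) = 1.242
Equations for k = 0 and k = 1 (AR order 1):
  gamma(0) = phi_1 gamma(1) + c_0
  gamma(1) = phi_1 gamma(0) + c_1
Substituting the second into the first: gamma(0) (1 - phi_1^2) = c_0 + phi_1 c_1, so
  gamma(0) = (c_0 + phi_1 c_1) / (1 - phi_1^2) = (3.873188 + (-0.148)(-1.218864)) / (1 - (-0.148)^2) = 4.05358 / 0.978096 = 4.144358.
Therefore gamma(0) = 4.1444 (to 4 decimal places).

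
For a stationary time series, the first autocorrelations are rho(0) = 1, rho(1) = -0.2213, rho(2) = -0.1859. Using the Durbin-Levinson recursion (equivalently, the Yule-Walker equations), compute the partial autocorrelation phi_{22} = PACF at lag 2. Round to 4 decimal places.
\phi_{22} = -0.2470

The PACF at lag k is phi_{kk}, the last component of the solution
to the Yule-Walker system G_k phi = r_k where
  (G_k)_{ij} = rho(|i - j|), (r_k)_i = rho(i), i,j = 1..k.
Equivalently, Durbin-Levinson gives phi_{kk} iteratively:
  phi_{11} = rho(1)
  phi_{kk} = [rho(k) - sum_{j=1..k-1} phi_{k-1,j} rho(k-j)]
            / [1 - sum_{j=1..k-1} phi_{k-1,j} rho(j)],
  phi_{k,j} = phi_{k-1,j} - phi_{kk} phi_{k-1,k-j},  j = 1..k-1.
Step k = 1:
  phi_11 = rho(1) = -0.2213.
Step k = 2:
  phi_22 = [rho(2) - phi_11 rho(1)] / [1 - phi_11 rho(1)] = [-0.1859 - (-0.2213)(-0.2213)] / [1 - (-0.2213)(-0.2213)]
         = -0.23487369 / 0.95102631 = -0.247.
Therefore phi_{22} = -0.2470.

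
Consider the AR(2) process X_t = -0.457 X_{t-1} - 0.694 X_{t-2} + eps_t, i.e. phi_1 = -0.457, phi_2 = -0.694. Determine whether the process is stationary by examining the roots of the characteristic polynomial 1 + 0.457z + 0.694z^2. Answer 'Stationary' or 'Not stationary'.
\text{Stationary}

The AR(p) characteristic polynomial is P(z) = 1 + 0.457z + 0.694z^2.
Stationarity requires all roots to lie outside the unit circle, i.e. |z| > 1 for every root.
Set 1 + (0.457) z + (0.694) z^2 = 0, i.e. a z^2 + b z + c = 0 with a = 0.694, b = 0.457, c = 1.
Discriminant D = b^2 - 4ac = (0.457)^2 - 4*(0.694)*1 = 0.208849 - (2.776) = -2.567151.
D < 0, so the roots are the complex-conjugate pair z = (-b +/- i sqrt(-D)) / (2a) = -0.3293 +/- 1.1543i.
For a conjugate pair |z|^2 = z * conj(z) = (product of roots) = c/a = 1/(0.694) = 1.440922, so |z| = sqrt(1.440922) = 1.2004 for both roots.
Moduli of all roots: 1.2004, 1.2004.
All moduli strictly greater than 1? Yes.
Verdict: Stationary.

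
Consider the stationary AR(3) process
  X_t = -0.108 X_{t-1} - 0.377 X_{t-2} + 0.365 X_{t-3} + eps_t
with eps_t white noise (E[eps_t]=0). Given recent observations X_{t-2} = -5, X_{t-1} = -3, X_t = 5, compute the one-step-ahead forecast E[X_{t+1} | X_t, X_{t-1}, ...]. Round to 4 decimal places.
E[X_{t+1} \mid \mathcal F_t] = -1.2340

For an AR(p) model X_t = c + sum_i phi_i X_{t-i} + eps_t, the
one-step-ahead conditional mean is
  E[X_{t+1} | X_t, ...] = c + sum_i phi_i X_{t+1-i}.
Substitute known values:
  E[X_{t+1} | ...] = (-0.108) * (5) + (-0.377) * (-3) + (0.365) * (-5)
                   = -1.2340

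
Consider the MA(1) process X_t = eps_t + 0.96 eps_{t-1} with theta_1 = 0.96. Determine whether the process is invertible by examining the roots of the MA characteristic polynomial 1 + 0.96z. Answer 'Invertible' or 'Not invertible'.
\text{Invertible}

The MA(q) characteristic polynomial is P(z) = 1 + 0.96z.
Invertibility requires all roots to lie outside the unit circle, i.e. |z| > 1 for every root.
This is linear in z: 1 + (0.96) z = 0  =>  z = -1/(0.96) = -1.041667,  |z| = 1.041667.
Moduli of all roots: 1.0417.
All moduli strictly greater than 1? Yes.
Verdict: Invertible.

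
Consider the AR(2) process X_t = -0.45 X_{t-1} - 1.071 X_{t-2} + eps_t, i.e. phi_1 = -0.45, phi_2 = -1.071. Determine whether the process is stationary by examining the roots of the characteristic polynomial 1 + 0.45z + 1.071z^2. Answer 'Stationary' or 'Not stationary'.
\text{Not stationary}

The AR(p) characteristic polynomial is P(z) = 1 + 0.45z + 1.071z^2.
Stationarity requires all roots to lie outside the unit circle, i.e. |z| > 1 for every root.
Set 1 + (0.45) z + (1.071) z^2 = 0, i.e. a z^2 + b z + c = 0 with a = 1.071, b = 0.45, c = 1.
Discriminant D = b^2 - 4ac = (0.45)^2 - 4*(1.071)*1 = 0.2025 - (4.284) = -4.0815.
D < 0, so the roots are the complex-conjugate pair z = (-b +/- i sqrt(-D)) / (2a) = -0.2101 +/- 0.9432i.
For a conjugate pair |z|^2 = z * conj(z) = (product of roots) = c/a = 1/(1.071) = 0.933707, so |z| = sqrt(0.933707) = 0.9663 for both roots.
Moduli of all roots: 0.9663, 0.9663.
All moduli strictly greater than 1? No.
Verdict: Not stationary.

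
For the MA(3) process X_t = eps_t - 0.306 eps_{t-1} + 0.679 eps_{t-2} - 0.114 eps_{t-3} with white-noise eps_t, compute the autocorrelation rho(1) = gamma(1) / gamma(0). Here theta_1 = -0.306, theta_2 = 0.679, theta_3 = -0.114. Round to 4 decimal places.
\rho(1) = -0.3771

For an MA(q) process with theta_0 = 1, the autocovariance is
  gamma(k) = sigma^2 * sum_{i=0..q-k} theta_i * theta_{i+k},
and rho(k) = gamma(k) / gamma(0). Sigma^2 cancels.
  numerator   = (1)*(-0.306) + (-0.306)*(0.679) + (0.679)*(-0.114) = -0.59118.
  denominator = (1)^2 + (-0.306)^2 + (0.679)^2 + (-0.114)^2 = 1.567673.
  rho(1) = -0.59118 / 1.567673 = -0.3771.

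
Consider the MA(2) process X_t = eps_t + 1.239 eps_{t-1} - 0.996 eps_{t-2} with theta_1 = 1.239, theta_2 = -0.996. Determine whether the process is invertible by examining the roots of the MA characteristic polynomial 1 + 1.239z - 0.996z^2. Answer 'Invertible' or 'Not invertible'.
\text{Not invertible}

The MA(q) characteristic polynomial is P(z) = 1 + 1.239z - 0.996z^2.
Invertibility requires all roots to lie outside the unit circle, i.e. |z| > 1 for every root.
Set 1 + (1.239) z + (-0.996) z^2 = 0, i.e. a z^2 + b z + c = 0 with a = -0.996, b = 1.239, c = 1.
Discriminant D = b^2 - 4ac = (1.239)^2 - 4*(-0.996)*1 = 1.535121 - (-3.984) = 5.519121.
D >= 0, so the roots are real: z = (-b +/- sqrt(D)) / (2a) = (-1.239 +/- 2.349281) / (-1.992).
  z_1 = (-1.239 + 2.349281) / (-1.992) = -0.5574,   |z_1| = 0.5574.
  z_2 = (-1.239 - 2.349281) / (-1.992) = 1.8013,   |z_2| = 1.8013.
Moduli of all roots: 0.5574, 1.8013.
All moduli strictly greater than 1? No.
Verdict: Not invertible.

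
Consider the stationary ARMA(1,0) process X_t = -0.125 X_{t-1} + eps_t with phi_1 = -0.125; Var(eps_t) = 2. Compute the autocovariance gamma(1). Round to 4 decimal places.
\gamma(1) = -0.2540

Multiply the model equation by X_{t-k} and take expectations. With theta_0 = psi_0 = 1 and psi_j the MA(infinity) weights, this gives
  gamma(k) - sum_i phi_i gamma(k-i) = c_k,
  c_k = sigma^2 * sum_{j=k..q} theta_j psi_{j-k}   (c_k = 0 for k > q),
using gamma(-m) = gamma(m).
Pure AR (q = 0): c_0 = sigma^2 = 2, c_k = 0 for k >= 1.
Equations for k = 0 and k = 1 (AR order 1):
  gamma(0) = phi_1 gamma(1) + c_0
  gamma(1) = phi_1 gamma(0) + c_1
Substituting the second into the first: gamma(0) (1 - phi_1^2) = c_0 + phi_1 c_1, so
  gamma(0) = c_0 / (1 - phi_1^2) = 2 / (1 - (-0.125)^2) = 2 / 0.984375 = 2.031746.
  gamma(1) = phi_1 gamma(0) = (-0.125)(2.031746) = -0.253968.
Therefore gamma(1) = -0.2540 (to 4 decimal places).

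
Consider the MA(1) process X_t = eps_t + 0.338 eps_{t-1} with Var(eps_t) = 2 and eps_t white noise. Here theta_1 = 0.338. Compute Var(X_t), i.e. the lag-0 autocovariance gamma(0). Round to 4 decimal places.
\gamma(0) = 2.2285

For an MA(q) process X_t = eps_t + sum_i theta_i eps_{t-i} with
Var(eps_t) = sigma^2, the variance is
  gamma(0) = sigma^2 * (1 + sum_i theta_i^2).
  sum_i theta_i^2 = (0.338)^2 = 0.114244.
  gamma(0) = 2 * (1 + 0.114244) = 2 * 1.114244 = 2.228488, which rounds to 2.2285.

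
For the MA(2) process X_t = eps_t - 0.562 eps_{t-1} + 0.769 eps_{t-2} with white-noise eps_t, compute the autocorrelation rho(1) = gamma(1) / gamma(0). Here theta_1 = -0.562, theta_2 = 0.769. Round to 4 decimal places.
\rho(1) = -0.5213

For an MA(q) process with theta_0 = 1, the autocovariance is
  gamma(k) = sigma^2 * sum_{i=0..q-k} theta_i * theta_{i+k},
and rho(k) = gamma(k) / gamma(0). Sigma^2 cancels.
  numerator   = (1)*(-0.562) + (-0.562)*(0.769) = -0.994178.
  denominator = (1)^2 + (-0.562)^2 + (0.769)^2 = 1.907205.
  rho(1) = -0.994178 / 1.907205 = -0.5213.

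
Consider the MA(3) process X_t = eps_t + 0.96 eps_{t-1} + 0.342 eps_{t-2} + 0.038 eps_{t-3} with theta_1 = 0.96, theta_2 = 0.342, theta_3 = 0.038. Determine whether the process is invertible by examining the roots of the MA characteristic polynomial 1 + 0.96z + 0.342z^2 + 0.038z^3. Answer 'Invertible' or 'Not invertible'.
\text{Invertible}

The MA(q) characteristic polynomial is P(z) = 1 + 0.96z + 0.342z^2 + 0.038z^3.
Invertibility requires all roots to lie outside the unit circle, i.e. |z| > 1 for every root.
Degree 3: look for a simple real root z0 first, then factor out (1 - z/z0) and solve the remaining quadratic.
Testing z0 = -5: P(-5) = 1 + (0.96)(-5) + (0.342)(-5)^2 + (0.038)(-5)^3
  = 1 + (-4.8) + (8.55) + (-4.75) = 0.  So z_0 = -5 is a root, |z_0| = 5.
Divide out the factor (1 + 0.2 z) = (1 - z/z0) (since 1/z0 = -0.2):
  P(z) = (1 + 0.2 z)(1 + (0.76) z + (0.19) z^2)
  [check: z-coef 0.76 - (-0.2) = 0.96; z^2-coef 0.19 - (-0.2)(0.76) = 0.342; z^3-coef -(-0.2)(0.19) = 0.038.]
Remaining roots from the quadratic factor 1 + (0.76) z + (0.19) z^2:
  Set 1 + (0.76) z + (0.19) z^2 = 0, i.e. a z^2 + b z + c = 0 with a = 0.19, b = 0.76, c = 1.
  Discriminant D = b^2 - 4ac = (0.76)^2 - 4*(0.19)*1 = 0.5776 - (0.76) = -0.1824.
  D < 0, so the roots are the complex-conjugate pair z = (-b +/- i sqrt(-D)) / (2a) = -2 +/- 1.1239i.
  For a conjugate pair |z|^2 = z * conj(z) = (product of roots) = c/a = 1/(0.19) = 5.263158, so |z| = sqrt(5.263158) = 2.2942 for both roots.
Moduli of all roots: 5.0000, 2.2942, 2.2942.
All moduli strictly greater than 1? Yes.
Verdict: Invertible.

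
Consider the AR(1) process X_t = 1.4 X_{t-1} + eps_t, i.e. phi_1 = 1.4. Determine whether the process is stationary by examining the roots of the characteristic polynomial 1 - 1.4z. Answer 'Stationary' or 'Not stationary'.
\text{Not stationary}

The AR(p) characteristic polynomial is P(z) = 1 - 1.4z.
Stationarity requires all roots to lie outside the unit circle, i.e. |z| > 1 for every root.
This is linear in z: 1 + (-1.4) z = 0  =>  z = -1/(-1.4) = 0.714286,  |z| = 0.714286.
Moduli of all roots: 0.7143.
All moduli strictly greater than 1? No.
Verdict: Not stationary.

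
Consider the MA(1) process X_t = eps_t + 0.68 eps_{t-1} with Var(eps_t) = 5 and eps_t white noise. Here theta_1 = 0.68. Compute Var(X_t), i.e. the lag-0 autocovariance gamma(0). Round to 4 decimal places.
\gamma(0) = 7.3120

For an MA(q) process X_t = eps_t + sum_i theta_i eps_{t-i} with
Var(eps_t) = sigma^2, the variance is
  gamma(0) = sigma^2 * (1 + sum_i theta_i^2).
  sum_i theta_i^2 = (0.68)^2 = 0.4624.
  gamma(0) = 5 * (1 + 0.4624) = 5 * 1.4624 = 7.312, which rounds to 7.3120.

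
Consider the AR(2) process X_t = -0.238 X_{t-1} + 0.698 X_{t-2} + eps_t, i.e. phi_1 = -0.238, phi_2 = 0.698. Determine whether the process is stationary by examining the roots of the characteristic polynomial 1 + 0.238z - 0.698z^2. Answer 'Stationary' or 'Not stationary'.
\text{Stationary}

The AR(p) characteristic polynomial is P(z) = 1 + 0.238z - 0.698z^2.
Stationarity requires all roots to lie outside the unit circle, i.e. |z| > 1 for every root.
Set 1 + (0.238) z + (-0.698) z^2 = 0, i.e. a z^2 + b z + c = 0 with a = -0.698, b = 0.238, c = 1.
Discriminant D = b^2 - 4ac = (0.238)^2 - 4*(-0.698)*1 = 0.056644 - (-2.792) = 2.848644.
D >= 0, so the roots are real: z = (-b +/- sqrt(D)) / (2a) = (-0.238 +/- 1.687793) / (-1.396).
  z_1 = (-0.238 + 1.687793) / (-1.396) = -1.0385,   |z_1| = 1.0385.
  z_2 = (-0.238 - 1.687793) / (-1.396) = 1.3795,   |z_2| = 1.3795.
Moduli of all roots: 1.0385, 1.3795.
All moduli strictly greater than 1? Yes.
Verdict: Stationary.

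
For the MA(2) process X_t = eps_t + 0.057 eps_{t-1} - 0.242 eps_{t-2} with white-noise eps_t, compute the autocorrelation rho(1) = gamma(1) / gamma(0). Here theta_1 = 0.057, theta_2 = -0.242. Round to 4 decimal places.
\rho(1) = 0.0407

For an MA(q) process with theta_0 = 1, the autocovariance is
  gamma(k) = sigma^2 * sum_{i=0..q-k} theta_i * theta_{i+k},
and rho(k) = gamma(k) / gamma(0). Sigma^2 cancels.
  numerator   = (1)*(0.057) + (0.057)*(-0.242) = 0.043206.
  denominator = (1)^2 + (0.057)^2 + (-0.242)^2 = 1.061813.
  rho(1) = 0.043206 / 1.061813 = 0.0407.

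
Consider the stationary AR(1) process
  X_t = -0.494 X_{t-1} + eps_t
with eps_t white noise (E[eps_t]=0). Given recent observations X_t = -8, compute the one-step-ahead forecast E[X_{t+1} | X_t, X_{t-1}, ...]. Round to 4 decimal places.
E[X_{t+1} \mid \mathcal F_t] = 3.9520

For an AR(p) model X_t = c + sum_i phi_i X_{t-i} + eps_t, the
one-step-ahead conditional mean is
  E[X_{t+1} | X_t, ...] = c + sum_i phi_i X_{t+1-i}.
Substitute known values:
  E[X_{t+1} | ...] = (-0.494) * (-8)
                   = 3.9520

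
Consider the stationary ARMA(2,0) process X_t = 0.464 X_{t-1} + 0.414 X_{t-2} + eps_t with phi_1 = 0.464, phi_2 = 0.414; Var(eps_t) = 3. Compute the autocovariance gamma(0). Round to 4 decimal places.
\gamma(0) = 9.7056

Multiply the model equation by X_{t-k} and take expectations. With theta_0 = psi_0 = 1 and psi_j the MA(infinity) weights, this gives
  gamma(k) - sum_i phi_i gamma(k-i) = c_k,
  c_k = sigma^2 * sum_{j=k..q} theta_j psi_{j-k}   (c_k = 0 for k > q),
using gamma(-m) = gamma(m).
Pure AR (q = 0): c_0 = sigma^2 = 3, c_k = 0 for k >= 1.
Equations for k = 0, 1, 2 (AR order 2, c_2 = 0):
  (E0) gamma(0) = phi_1 gamma(1) + phi_2 gamma(2) + c_0
  (E1) gamma(1) = phi_1 gamma(0) + phi_2 gamma(1) + c_1
  (E2) gamma(2) = phi_1 gamma(1) + phi_2 gamma(0)
From (E1): gamma(1) = A gamma(0) + B with
  A = phi_1 / (1 - phi_2) = 0.464 / 0.586 = 0.791809,   B = c_1 / (1 - phi_2) = 0 / 0.586 = 0.
Insert (E2) into (E0): gamma(0) (1 - phi_2^2) = phi_1 (1 + phi_2) gamma(1) + c_0.
  phi_1 (1 + phi_2) = (0.464)(1.414) = 0.656096,   1 - phi_2^2 = 0.828604.
Replace gamma(1) by A gamma(0) + B and collect gamma(0):
  gamma(0) [0.828604 - (0.656096)(0.791809)] = c_0 = 3
  gamma(0) * 0.309101 = 3
  gamma(0) = 3 / 0.309101 = 9.705554.
Therefore gamma(0) = 9.7056 (to 4 decimal places).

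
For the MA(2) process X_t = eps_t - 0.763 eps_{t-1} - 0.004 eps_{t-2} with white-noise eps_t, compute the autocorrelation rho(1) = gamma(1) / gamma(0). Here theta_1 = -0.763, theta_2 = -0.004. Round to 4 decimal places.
\rho(1) = -0.4803

For an MA(q) process with theta_0 = 1, the autocovariance is
  gamma(k) = sigma^2 * sum_{i=0..q-k} theta_i * theta_{i+k},
and rho(k) = gamma(k) / gamma(0). Sigma^2 cancels.
  numerator   = (1)*(-0.763) + (-0.763)*(-0.004) = -0.759948.
  denominator = (1)^2 + (-0.763)^2 + (-0.004)^2 = 1.582185.
  rho(1) = -0.759948 / 1.582185 = -0.4803.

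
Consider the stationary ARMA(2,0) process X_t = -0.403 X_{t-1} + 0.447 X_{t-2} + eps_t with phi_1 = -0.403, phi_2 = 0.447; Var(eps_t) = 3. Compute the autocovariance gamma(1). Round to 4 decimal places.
\gamma(1) = -5.8265

Multiply the model equation by X_{t-k} and take expectations. With theta_0 = psi_0 = 1 and psi_j the MA(infinity) weights, this gives
  gamma(k) - sum_i phi_i gamma(k-i) = c_k,
  c_k = sigma^2 * sum_{j=k..q} theta_j psi_{j-k}   (c_k = 0 for k > q),
using gamma(-m) = gamma(m).
Pure AR (q = 0): c_0 = sigma^2 = 3, c_k = 0 for k >= 1.
Equations for k = 0, 1, 2 (AR order 2, c_2 = 0):
  (E0) gamma(0) = phi_1 gamma(1) + phi_2 gamma(2) + c_0
  (E1) gamma(1) = phi_1 gamma(0) + phi_2 gamma(1) + c_1
  (E2) gamma(2) = phi_1 gamma(1) + phi_2 gamma(0)
From (E1): gamma(1) = A gamma(0) + B with
  A = phi_1 / (1 - phi_2) = -0.403 / 0.553 = -0.728752,   B = c_1 / (1 - phi_2) = 0 / 0.553 = 0.
Insert (E2) into (E0): gamma(0) (1 - phi_2^2) = phi_1 (1 + phi_2) gamma(1) + c_0.
  phi_1 (1 + phi_2) = (-0.403)(1.447) = -0.583141,   1 - phi_2^2 = 0.800191.
Replace gamma(1) by A gamma(0) + B and collect gamma(0):
  gamma(0) [0.800191 - (-0.583141)(-0.728752)] = c_0 = 3
  gamma(0) * 0.375226 = 3
  gamma(0) = 3 / 0.375226 = 7.995188.
  gamma(1) = A gamma(0) = (-0.728752)(7.995188) = -5.826512.
Therefore gamma(1) = -5.8265 (to 4 decimal places).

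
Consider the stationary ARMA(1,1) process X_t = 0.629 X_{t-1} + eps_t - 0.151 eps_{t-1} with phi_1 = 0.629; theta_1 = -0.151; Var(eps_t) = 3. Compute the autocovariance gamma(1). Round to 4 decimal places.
\gamma(1) = 2.1474

Multiply the model equation by X_{t-k} and take expectations. With theta_0 = psi_0 = 1 and psi_j the MA(infinity) weights, this gives
  gamma(k) - sum_i phi_i gamma(k-i) = c_k,
  c_k = sigma^2 * sum_{j=k..q} theta_j psi_{j-k}   (c_k = 0 for k > q),
using gamma(-m) = gamma(m).
psi-weights needed (psi_j = theta_j + sum_i phi_i psi_{j-i}):
  psi_1 = theta_1 + phi_1 = -0.151 + (0.629) = 0.478
Right-hand sides:
  c_0 = sigma^2 (1 + theta_1 psi_1) = 3 * (1 + (-0.151)(0.478)) = 3 * 0.927822 = 2.783466
  c_1 = sigma^2 theta_1 = 3 * (-0.151) = -0.453
  c_2 = 0
Equations for k = 0 and k = 1 (AR order 1):
  gamma(0) = phi_1 gamma(1) + c_0
  gamma(1) = phi_1 gamma(0) + c_1
Substituting the second into the first: gamma(0) (1 - phi_1^2) = c_0 + phi_1 c_1, so
  gamma(0) = (c_0 + phi_1 c_1) / (1 - phi_1^2) = (2.783466 + (0.629)(-0.453)) / (1 - (0.629)^2) = 2.498529 / 0.604359 = 4.13418.
  gamma(1) = phi_1 gamma(0) + c_1 = (0.629)(4.13418) + (-0.453) = 2.147399.
Therefore gamma(1) = 2.1474 (to 4 decimal places).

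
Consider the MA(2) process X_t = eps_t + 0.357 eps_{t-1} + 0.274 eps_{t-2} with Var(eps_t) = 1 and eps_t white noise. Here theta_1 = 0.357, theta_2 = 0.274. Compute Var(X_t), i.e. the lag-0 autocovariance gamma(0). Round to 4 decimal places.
\gamma(0) = 1.2025

For an MA(q) process X_t = eps_t + sum_i theta_i eps_{t-i} with
Var(eps_t) = sigma^2, the variance is
  gamma(0) = sigma^2 * (1 + sum_i theta_i^2).
  sum_i theta_i^2 = (0.357)^2 + (0.274)^2 = 0.127449 + 0.075076 = 0.202525.
  gamma(0) = 1 * (1 + 0.202525) = 1 * 1.202525 = 1.202525, which rounds to 1.2025.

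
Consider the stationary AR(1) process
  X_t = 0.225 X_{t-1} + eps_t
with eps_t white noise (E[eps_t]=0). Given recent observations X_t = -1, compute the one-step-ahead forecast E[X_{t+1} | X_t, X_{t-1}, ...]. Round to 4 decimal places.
E[X_{t+1} \mid \mathcal F_t] = -0.2250

For an AR(p) model X_t = c + sum_i phi_i X_{t-i} + eps_t, the
one-step-ahead conditional mean is
  E[X_{t+1} | X_t, ...] = c + sum_i phi_i X_{t+1-i}.
Substitute known values:
  E[X_{t+1} | ...] = (0.225) * (-1)
                   = -0.2250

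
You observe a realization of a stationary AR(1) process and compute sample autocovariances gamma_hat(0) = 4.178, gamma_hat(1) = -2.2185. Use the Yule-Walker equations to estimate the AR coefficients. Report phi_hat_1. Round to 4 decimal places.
\hat\phi_{1} = -0.5310

The Yule-Walker equations for an AR(p) process read, in matrix form,
  Gamma_p phi = r_p,   with   (Gamma_p)_{ij} = gamma(|i - j|),
                       (r_p)_i = gamma(i),   i,j = 1..p.
Substitute the sample gammas (Toeplitz matrix and right-hand side of size 1):
  Gamma_p = [[4.178]]
  r_p     = [-2.2185]
With p = 1 this is the single equation gamma(0) phi_1 = gamma(1):
  phi_hat_1 = gamma(1) / gamma(0) = -2.2185 / 4.178 = -0.5310.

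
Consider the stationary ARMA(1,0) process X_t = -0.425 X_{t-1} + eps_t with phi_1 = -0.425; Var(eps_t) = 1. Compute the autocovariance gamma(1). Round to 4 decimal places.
\gamma(1) = -0.5187

Multiply the model equation by X_{t-k} and take expectations. With theta_0 = psi_0 = 1 and psi_j the MA(infinity) weights, this gives
  gamma(k) - sum_i phi_i gamma(k-i) = c_k,
  c_k = sigma^2 * sum_{j=k..q} theta_j psi_{j-k}   (c_k = 0 for k > q),
using gamma(-m) = gamma(m).
Pure AR (q = 0): c_0 = sigma^2 = 1, c_k = 0 for k >= 1.
Equations for k = 0 and k = 1 (AR order 1):
  gamma(0) = phi_1 gamma(1) + c_0
  gamma(1) = phi_1 gamma(0) + c_1
Substituting the second into the first: gamma(0) (1 - phi_1^2) = c_0 + phi_1 c_1, so
  gamma(0) = c_0 / (1 - phi_1^2) = 1 / (1 - (-0.425)^2) = 1 / 0.819375 = 1.220442.
  gamma(1) = phi_1 gamma(0) = (-0.425)(1.220442) = -0.518688.
Therefore gamma(1) = -0.5187 (to 4 decimal places).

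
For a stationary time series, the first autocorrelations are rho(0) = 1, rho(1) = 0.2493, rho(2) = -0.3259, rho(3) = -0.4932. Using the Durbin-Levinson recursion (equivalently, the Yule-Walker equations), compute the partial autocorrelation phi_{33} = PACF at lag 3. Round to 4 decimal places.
\phi_{33} = -0.3540

The PACF at lag k is phi_{kk}, the last component of the solution
to the Yule-Walker system G_k phi = r_k where
  (G_k)_{ij} = rho(|i - j|), (r_k)_i = rho(i), i,j = 1..k.
Equivalently, Durbin-Levinson gives phi_{kk} iteratively:
  phi_{11} = rho(1)
  phi_{kk} = [rho(k) - sum_{j=1..k-1} phi_{k-1,j} rho(k-j)]
            / [1 - sum_{j=1..k-1} phi_{k-1,j} rho(j)],
  phi_{k,j} = phi_{k-1,j} - phi_{kk} phi_{k-1,k-j},  j = 1..k-1.
Step k = 1:
  phi_11 = rho(1) = 0.2493.
Step k = 2:
  phi_22 = [rho(2) - phi_11 rho(1)] / [1 - phi_11 rho(1)] = [-0.3259 - (0.2493)(0.2493)] / [1 - (0.2493)(0.2493)]
         = -0.38805049 / 0.93784951 = -0.413766.
  Update: phi_21 = phi_11 - phi_22 phi_11 = 0.2493 - (-0.413766)(0.2493) = 0.352452.
Step k = 3:
  phi_33 = [rho(3) - phi_21 rho(2) - phi_22 rho(1)] / [1 - phi_21 rho(1) - phi_22 rho(2)]
    numerator   = -0.4932 - (0.352452)(-0.3259) - (-0.413766)(0.2493) = -0.27518399
    denominator = 1 - (0.352452)(0.2493) - (-0.413766)(-0.3259) = 0.77728731
  phi_33 = -0.27518399 / 0.77728731 = -0.354.
Therefore phi_{33} = -0.3540.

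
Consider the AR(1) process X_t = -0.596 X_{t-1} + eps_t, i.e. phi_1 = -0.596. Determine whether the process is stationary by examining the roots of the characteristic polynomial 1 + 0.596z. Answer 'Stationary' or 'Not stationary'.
\text{Stationary}

The AR(p) characteristic polynomial is P(z) = 1 + 0.596z.
Stationarity requires all roots to lie outside the unit circle, i.e. |z| > 1 for every root.
This is linear in z: 1 + (0.596) z = 0  =>  z = -1/(0.596) = -1.677852,  |z| = 1.677852.
Moduli of all roots: 1.6779.
All moduli strictly greater than 1? Yes.
Verdict: Stationary.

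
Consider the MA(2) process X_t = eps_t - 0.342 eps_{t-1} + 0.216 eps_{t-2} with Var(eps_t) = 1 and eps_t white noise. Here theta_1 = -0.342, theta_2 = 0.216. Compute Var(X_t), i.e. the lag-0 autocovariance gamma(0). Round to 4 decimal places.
\gamma(0) = 1.1636

For an MA(q) process X_t = eps_t + sum_i theta_i eps_{t-i} with
Var(eps_t) = sigma^2, the variance is
  gamma(0) = sigma^2 * (1 + sum_i theta_i^2).
  sum_i theta_i^2 = (-0.342)^2 + (0.216)^2 = 0.116964 + 0.046656 = 0.16362.
  gamma(0) = 1 * (1 + 0.16362) = 1 * 1.16362 = 1.16362, which rounds to 1.1636.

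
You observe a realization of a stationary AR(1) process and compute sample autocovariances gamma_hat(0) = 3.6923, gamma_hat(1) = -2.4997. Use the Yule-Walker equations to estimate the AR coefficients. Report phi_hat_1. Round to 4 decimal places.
\hat\phi_{1} = -0.6770

The Yule-Walker equations for an AR(p) process read, in matrix form,
  Gamma_p phi = r_p,   with   (Gamma_p)_{ij} = gamma(|i - j|),
                       (r_p)_i = gamma(i),   i,j = 1..p.
Substitute the sample gammas (Toeplitz matrix and right-hand side of size 1):
  Gamma_p = [[3.6923]]
  r_p     = [-2.4997]
With p = 1 this is the single equation gamma(0) phi_1 = gamma(1):
  phi_hat_1 = gamma(1) / gamma(0) = -2.4997 / 3.6923 = -0.6770.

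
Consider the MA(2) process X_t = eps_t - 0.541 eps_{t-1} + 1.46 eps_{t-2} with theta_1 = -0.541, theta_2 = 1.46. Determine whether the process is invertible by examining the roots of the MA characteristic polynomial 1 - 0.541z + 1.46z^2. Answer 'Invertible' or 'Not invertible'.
\text{Not invertible}

The MA(q) characteristic polynomial is P(z) = 1 - 0.541z + 1.46z^2.
Invertibility requires all roots to lie outside the unit circle, i.e. |z| > 1 for every root.
Set 1 + (-0.541) z + (1.46) z^2 = 0, i.e. a z^2 + b z + c = 0 with a = 1.46, b = -0.541, c = 1.
Discriminant D = b^2 - 4ac = (-0.541)^2 - 4*(1.46)*1 = 0.292681 - (5.84) = -5.547319.
D < 0, so the roots are the complex-conjugate pair z = (-b +/- i sqrt(-D)) / (2a) = 0.1853 +/- 0.8066i.
For a conjugate pair |z|^2 = z * conj(z) = (product of roots) = c/a = 1/(1.46) = 0.684932, so |z| = sqrt(0.684932) = 0.8276 for both roots.
Moduli of all roots: 0.8276, 0.8276.
All moduli strictly greater than 1? No.
Verdict: Not invertible.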